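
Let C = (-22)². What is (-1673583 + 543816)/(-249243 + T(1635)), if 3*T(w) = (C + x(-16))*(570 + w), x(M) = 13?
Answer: -376589/38684 ≈ -9.7350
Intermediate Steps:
C = 484
T(w) = 94430 + 497*w/3 (T(w) = ((484 + 13)*(570 + w))/3 = (497*(570 + w))/3 = (283290 + 497*w)/3 = 94430 + 497*w/3)
(-1673583 + 543816)/(-249243 + T(1635)) = (-1673583 + 543816)/(-249243 + (94430 + (497/3)*1635)) = -1129767/(-249243 + (94430 + 270865)) = -1129767/(-249243 + 365295) = -1129767/116052 = -1129767*1/116052 = -376589/38684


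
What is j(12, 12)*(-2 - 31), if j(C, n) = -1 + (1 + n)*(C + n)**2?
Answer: -247071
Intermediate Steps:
j(C, n) = -1 + (C + n)**2*(1 + n)
j(12, 12)*(-2 - 31) = (-1 + (12 + 12)**2 + 12*(12 + 12)**2)*(-2 - 31) = (-1 + 24**2 + 12*24**2)*(-33) = (-1 + 576 + 12*576)*(-33) = (-1 + 576 + 6912)*(-33) = 7487*(-33) = -247071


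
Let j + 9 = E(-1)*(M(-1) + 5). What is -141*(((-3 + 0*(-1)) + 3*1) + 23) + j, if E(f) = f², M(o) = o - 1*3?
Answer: -3251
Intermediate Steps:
M(o) = -3 + o (M(o) = o - 3 = -3 + o)
j = -8 (j = -9 + (-1)²*((-3 - 1) + 5) = -9 + 1*(-4 + 5) = -9 + 1*1 = -9 + 1 = -8)
-141*(((-3 + 0*(-1)) + 3*1) + 23) + j = -141*(((-3 + 0*(-1)) + 3*1) + 23) - 8 = -141*(((-3 + 0) + 3) + 23) - 8 = -141*((-3 + 3) + 23) - 8 = -141*(0 + 23) - 8 = -141*23 - 8 = -3243 - 8 = -3251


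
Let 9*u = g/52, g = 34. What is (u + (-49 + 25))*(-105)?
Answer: 195965/78 ≈ 2512.4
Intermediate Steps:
u = 17/234 (u = (34/52)/9 = (34*(1/52))/9 = (⅑)*(17/26) = 17/234 ≈ 0.072650)
(u + (-49 + 25))*(-105) = (17/234 + (-49 + 25))*(-105) = (17/234 - 24)*(-105) = -5599/234*(-105) = 195965/78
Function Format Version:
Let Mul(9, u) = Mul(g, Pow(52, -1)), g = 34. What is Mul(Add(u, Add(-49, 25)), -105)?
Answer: Rational(195965, 78) ≈ 2512.4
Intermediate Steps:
u = Rational(17, 234) (u = Mul(Rational(1, 9), Mul(34, Pow(52, -1))) = Mul(Rational(1, 9), Mul(34, Rational(1, 52))) = Mul(Rational(1, 9), Rational(17, 26)) = Rational(17, 234) ≈ 0.072650)
Mul(Add(u, Add(-49, 25)), -105) = Mul(Add(Rational(17, 234), Add(-49, 25)), -105) = Mul(Add(Rational(17, 234), -24), -105) = Mul(Rational(-5599, 234), -105) = Rational(195965, 78)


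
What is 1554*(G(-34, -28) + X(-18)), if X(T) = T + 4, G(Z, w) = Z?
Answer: -74592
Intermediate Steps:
X(T) = 4 + T
1554*(G(-34, -28) + X(-18)) = 1554*(-34 + (4 - 18)) = 1554*(-34 - 14) = 1554*(-48) = -74592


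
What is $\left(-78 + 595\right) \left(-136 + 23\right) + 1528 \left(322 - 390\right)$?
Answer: $-162325$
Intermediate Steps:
$\left(-78 + 595\right) \left(-136 + 23\right) + 1528 \left(322 - 390\right) = 517 \left(-113\right) + 1528 \left(322 - 390\right) = -58421 + 1528 \left(-68\right) = -58421 - 103904 = -162325$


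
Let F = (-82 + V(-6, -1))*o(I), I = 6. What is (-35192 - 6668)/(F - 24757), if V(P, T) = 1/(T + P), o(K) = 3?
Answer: 73255/43756 ≈ 1.6742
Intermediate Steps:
V(P, T) = 1/(P + T)
F = -1725/7 (F = (-82 + 1/(-6 - 1))*3 = (-82 + 1/(-7))*3 = (-82 - ⅐)*3 = -575/7*3 = -1725/7 ≈ -246.43)
(-35192 - 6668)/(F - 24757) = (-35192 - 6668)/(-1725/7 - 24757) = -41860/(-175024/7) = -41860*(-7/175024) = 73255/43756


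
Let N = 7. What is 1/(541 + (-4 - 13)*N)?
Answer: 1/422 ≈ 0.0023697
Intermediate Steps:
1/(541 + (-4 - 13)*N) = 1/(541 + (-4 - 13)*7) = 1/(541 - 17*7) = 1/(541 - 119) = 1/422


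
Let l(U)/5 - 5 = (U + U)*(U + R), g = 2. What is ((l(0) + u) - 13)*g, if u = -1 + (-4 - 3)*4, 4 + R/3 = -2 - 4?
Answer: -34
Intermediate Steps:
R = -30 (R = -12 + 3*(-2 - 4) = -12 + 3*(-6) = -12 - 18 = -30)
u = -29 (u = -1 - 7*4 = -1 - 28 = -29)
l(U) = 25 + 10*U*(-30 + U) (l(U) = 25 + 5*((U + U)*(U - 30)) = 25 + 5*((2*U)*(-30 + U)) = 25 + 5*(2*U*(-30 + U)) = 25 + 10*U*(-30 + U))
((l(0) + u) - 13)*g = (((25 - 300*0 + 10*0**2) - 29) - 13)*2 = (((25 + 0 + 10*0) - 29) - 13)*2 = (((25 + 0 + 0) - 29) - 13)*2 = ((25 - 29) - 13)*2 = (-4 - 13)*2 = -17*2 = -34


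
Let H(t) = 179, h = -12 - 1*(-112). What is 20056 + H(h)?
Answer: 20235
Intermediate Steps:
h = 100 (h = -12 + 112 = 100)
20056 + H(h) = 20056 + 179 = 20235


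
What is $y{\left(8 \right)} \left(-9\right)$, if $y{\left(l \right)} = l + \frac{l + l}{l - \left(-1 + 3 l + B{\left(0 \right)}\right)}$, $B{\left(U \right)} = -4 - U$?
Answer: $- \frac{648}{11} \approx -58.909$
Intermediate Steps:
$y{\left(l \right)} = l + \frac{2 l}{5 - 2 l}$ ($y{\left(l \right)} = l + \frac{l + l}{l - \left(-5 + 3 l\right)} = l + \frac{2 l}{l - \left(-5 + 3 l\right)} = l + \frac{2 l}{5 - 2 l}$)
$y{\left(8 \right)} \left(-9\right) = \frac{8 \left(-7 + 2 \cdot 8\right)}{-5 + 2 \cdot 8} \left(-9\right) = \frac{8 \left(-7 + 16\right)}{-5 + 16} \left(-9\right) = 8 \cdot \frac{1}{11} \cdot 9 \left(-9\right) = \frac{72}{11} \left(-9\right) = - \frac{648}{11}$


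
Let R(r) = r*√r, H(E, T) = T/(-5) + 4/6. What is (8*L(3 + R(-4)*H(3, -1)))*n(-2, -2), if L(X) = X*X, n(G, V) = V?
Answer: 140656/225 + 3328*I/5 ≈ 625.14 + 665.6*I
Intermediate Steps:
H(E, T) = ⅔ - T/5 (H(E, T) = T*(-⅕) + 4*(⅙) = -T/5 + ⅔ = ⅔ - T/5)
R(r) = r^(3/2)
L(X) = X²
(8*L(3 + R(-4)*H(3, -1)))*n(-2, -2) = (8*(3 + (-4)^(3/2)*(⅔ - ⅕*(-1)))²)*(-2) = (8*(3 + (-8*I)*(⅔ + ⅕))²)*(-2) = (8*(3 - 8*I*(13/15))²)*(-2) = (8*(3 - 104*I/15)²)*(-2) = -16*(3 - 104*I/15)²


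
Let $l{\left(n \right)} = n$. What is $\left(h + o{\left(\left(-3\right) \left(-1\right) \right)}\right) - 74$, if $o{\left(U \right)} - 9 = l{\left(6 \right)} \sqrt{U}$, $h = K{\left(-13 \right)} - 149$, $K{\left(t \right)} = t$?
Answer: $-227 + 6 \sqrt{3} \approx -216.61$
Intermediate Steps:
$h = -162$ ($h = -13 - 149 = -162$)
$o{\left(U \right)} = 9 + 6 \sqrt{U}$
$\left(h + o{\left(\left(-3\right) \left(-1\right) \right)}\right) - 74 = \left(-162 + \left(9 + 6 \sqrt{\left(-3\right) \left(-1\right)}\right)\right) - 74 = \left(-162 + \left(9 + 6 \sqrt{3}\right)\right) - 74 = \left(-153 + 6 \sqrt{3}\right) - 74 = -227 + 6 \sqrt{3}$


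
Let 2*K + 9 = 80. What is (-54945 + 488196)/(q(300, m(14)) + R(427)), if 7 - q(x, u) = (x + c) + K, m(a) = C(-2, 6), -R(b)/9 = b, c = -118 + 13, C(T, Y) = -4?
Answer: -288834/2711 ≈ -106.54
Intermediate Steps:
K = 71/2 (K = -9/2 + (½)*80 = -9/2 + 40 = 71/2 ≈ 35.500)
c = -105
R(b) = -9*b
m(a) = -4
q(x, u) = 153/2 - x (q(x, u) = 7 - ((x - 105) + 71/2) = 7 - ((-105 + x) + 71/2) = 7 - (-139/2 + x) = 7 + (139/2 - x) = 153/2 - x)
(-54945 + 488196)/(q(300, m(14)) + R(427)) = (-54945 + 488196)/((153/2 - 1*300) - 9*427) = 433251/((153/2 - 300) - 3843) = 433251/(-447/2 - 3843) = 433251/(-8133/2) = 433251*(-2/8133) = -288834/2711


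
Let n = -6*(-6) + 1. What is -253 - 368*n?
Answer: -13869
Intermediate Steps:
n = 37 (n = 36 + 1 = 37)
-253 - 368*n = -253 - 368*37 = -253 - 13616 = -13869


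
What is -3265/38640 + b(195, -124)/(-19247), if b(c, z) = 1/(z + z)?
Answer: -389616055/4610965296 ≈ -0.084498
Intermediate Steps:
b(c, z) = 1/(2*z)
-3265/38640 + b(195, -124)/(-19247) = -3265/38640 + ((1/2)/(-124))/(-19247) = -3265*1/38640 + ((1/2)*(-1/124))*(-1/19247) = -653/7728 - 1/248*(-1/19247) = -653/7728 + 1/4773256 = -389616055/4610965296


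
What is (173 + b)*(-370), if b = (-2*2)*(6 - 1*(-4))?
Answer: -49210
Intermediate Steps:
b = -40 (b = -4*(6 + 4) = -4*10 = -40)
(173 + b)*(-370) = (173 - 40)*(-370) = 133*(-370) = -49210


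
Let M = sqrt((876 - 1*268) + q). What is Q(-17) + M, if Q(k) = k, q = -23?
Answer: -17 + 3*sqrt(65) ≈ 7.1868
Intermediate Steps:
M = 3*sqrt(65) (M = sqrt((876 - 1*268) - 23) = sqrt((876 - 268) - 23) = sqrt(608 - 23) = sqrt(585) = 3*sqrt(65) ≈ 24.187)
Q(-17) + M = -17 + 3*sqrt(65)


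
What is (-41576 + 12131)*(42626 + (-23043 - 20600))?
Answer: 29945565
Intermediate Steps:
(-41576 + 12131)*(42626 + (-23043 - 20600)) = -29445*(42626 - 43643) = -29445*(-1017) = 29945565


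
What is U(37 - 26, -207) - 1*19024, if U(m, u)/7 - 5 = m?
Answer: -18912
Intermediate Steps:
U(m, u) = 35 + 7*m
U(37 - 26, -207) - 1*19024 = (35 + 7*(37 - 26)) - 1*19024 = (35 + 7*11) - 19024 = (35 + 77) - 19024 = 112 - 19024 = -18912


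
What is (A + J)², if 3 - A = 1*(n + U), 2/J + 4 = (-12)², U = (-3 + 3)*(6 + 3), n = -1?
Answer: 78961/4900 ≈ 16.115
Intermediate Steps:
U = 0 (U = 0*9 = 0)
J = 1/70 (J = 2/(-4 + (-12)²) = 2/(-4 + 144) = 2/140 = 2*(1/140) = 1/70 ≈ 0.014286)
A = 4 (A = 3 - (-1 + 0) = 3 - (-1) = 3 - 1*(-1) = 3 + 1 = 4)
(A + J)² = (4 + 1/70)² = (281/70)² = 78961/4900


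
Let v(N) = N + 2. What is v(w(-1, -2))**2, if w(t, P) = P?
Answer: 0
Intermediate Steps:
v(N) = 2 + N
v(w(-1, -2))**2 = (2 - 2)**2 = 0**2 = 0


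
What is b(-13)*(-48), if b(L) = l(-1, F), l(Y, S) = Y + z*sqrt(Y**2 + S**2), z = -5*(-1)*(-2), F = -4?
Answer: 48 + 480*sqrt(17) ≈ 2027.1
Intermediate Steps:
z = -10 (z = 5*(-2) = -10)
l(Y, S) = Y - 10*sqrt(S**2 + Y**2) (l(Y, S) = Y - 10*sqrt(Y**2 + S**2) = Y - 10*sqrt(S**2 + Y**2))
b(L) = -1 - 10*sqrt(17) (b(L) = -1 - 10*sqrt((-4)**2 + (-1)**2) = -1 - 10*sqrt(16 + 1) = -1 - 10*sqrt(17))
b(-13)*(-48) = (-1 - 10*sqrt(17))*(-48) = 48 + 480*sqrt(17)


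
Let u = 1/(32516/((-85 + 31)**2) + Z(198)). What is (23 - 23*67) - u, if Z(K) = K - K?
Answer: -12340551/8129 ≈ -1518.1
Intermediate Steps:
Z(K) = 0
u = 729/8129 (u = 1/(32516/((-85 + 31)**2) + 0) = 1/(32516/((-54)**2) + 0) = 1/(32516/2916 + 0) = 1/(32516*(1/2916) + 0) = 1/(8129/729 + 0) = 1/(8129/729) = 729/8129 ≈ 0.089679)
(23 - 23*67) - u = (23 - 23*67) - 1*729/8129 = (23 - 1541) - 729/8129 = -1518 - 729/8129 = -12340551/8129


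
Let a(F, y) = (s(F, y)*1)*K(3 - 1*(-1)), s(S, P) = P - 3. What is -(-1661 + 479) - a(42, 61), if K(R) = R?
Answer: 950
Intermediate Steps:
s(S, P) = -3 + P
a(F, y) = -12 + 4*y (a(F, y) = ((-3 + y)*1)*(3 - 1*(-1)) = (-3 + y)*(3 + 1) = (-3 + y)*4 = -12 + 4*y)
-(-1661 + 479) - a(42, 61) = -(-1661 + 479) - (-12 + 4*61) = -1*(-1182) - (-12 + 244) = 1182 - 1*232 = 1182 - 232 = 950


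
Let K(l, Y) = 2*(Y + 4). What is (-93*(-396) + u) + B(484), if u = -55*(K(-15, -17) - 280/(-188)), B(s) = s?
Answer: 1817024/47 ≈ 38660.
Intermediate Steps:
K(l, Y) = 8 + 2*Y (K(l, Y) = 2*(4 + Y) = 8 + 2*Y)
u = 63360/47 (u = -55*((8 + 2*(-17)) - 280/(-188)) = -55*((8 - 34) - 280*(-1/188)) = -55*(-26 + 70/47) = -55*(-1152/47) = 63360/47 ≈ 1348.1)
(-93*(-396) + u) + B(484) = (-93*(-396) + 63360/47) + 484 = (36828 + 63360/47) + 484 = 1794276/47 + 484 = 1817024/47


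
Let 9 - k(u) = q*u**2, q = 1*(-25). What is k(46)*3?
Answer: 158727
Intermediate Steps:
q = -25
k(u) = 9 + 25*u**2 (k(u) = 9 - (-25)*u**2 = 9 + 25*u**2)
k(46)*3 = (9 + 25*46**2)*3 = (9 + 25*2116)*3 = (9 + 52900)*3 = 52909*3 = 158727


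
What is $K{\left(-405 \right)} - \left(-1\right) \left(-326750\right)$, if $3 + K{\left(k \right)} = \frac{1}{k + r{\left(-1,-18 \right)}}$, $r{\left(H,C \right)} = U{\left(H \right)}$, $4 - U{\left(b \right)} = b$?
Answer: $- \frac{130701201}{400} \approx -3.2675 \cdot 10^{5}$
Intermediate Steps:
$U{\left(b \right)} = 4 - b$
$r{\left(H,C \right)} = 4 - H$
$K{\left(k \right)} = -3 + \frac{1}{5 + k}$ ($K{\left(k \right)} = -3 + \frac{1}{k + \left(4 - -1\right)} = -3 + \frac{1}{k + \left(4 + 1\right)} = -3 + \frac{1}{k + 5} = -3 + \frac{1}{5 + k}$)
$K{\left(-405 \right)} - \left(-1\right) \left(-326750\right) = \frac{-14 - -1215}{5 - 405} - \left(-1\right) \left(-326750\right) = \frac{-14 + 1215}{-400} - 326750 = \left(- \frac{1}{400}\right) 1201 - 326750 = - \frac{1201}{400} - 326750 = - \frac{130701201}{400}$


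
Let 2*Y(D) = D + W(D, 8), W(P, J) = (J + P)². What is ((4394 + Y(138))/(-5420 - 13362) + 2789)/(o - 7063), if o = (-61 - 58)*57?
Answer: -52367877/260055572 ≈ -0.20137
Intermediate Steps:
Y(D) = D/2 + (8 + D)²/2 (Y(D) = (D + (8 + D)²)/2 = D/2 + (8 + D)²/2)
o = -6783 (o = -119*57 = -6783)
((4394 + Y(138))/(-5420 - 13362) + 2789)/(o - 7063) = ((4394 + ((½)*138 + (8 + 138)²/2))/(-5420 - 13362) + 2789)/(-6783 - 7063) = ((4394 + (69 + (½)*146²))/(-18782) + 2789)/(-13846) = ((4394 + (69 + (½)*21316))*(-1/18782) + 2789)*(-1/13846) = ((4394 + (69 + 10658))*(-1/18782) + 2789)*(-1/13846) = ((4394 + 10727)*(-1/18782) + 2789)*(-1/13846) = (15121*(-1/18782) + 2789)*(-1/13846) = (-15121/18782 + 2789)*(-1/13846) = (52367877/18782)*(-1/13846) = -52367877/260055572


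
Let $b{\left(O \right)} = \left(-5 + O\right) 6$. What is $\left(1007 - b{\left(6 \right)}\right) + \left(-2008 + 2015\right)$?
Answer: $1008$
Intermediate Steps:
$b{\left(O \right)} = -30 + 6 O$
$\left(1007 - b{\left(6 \right)}\right) + \left(-2008 + 2015\right) = \left(1007 - \left(-30 + 6 \cdot 6\right)\right) + \left(-2008 + 2015\right) = \left(1007 - \left(-30 + 36\right)\right) + 7 = \left(1007 - 6\right) + 7 = 1001 + 7 = 1008$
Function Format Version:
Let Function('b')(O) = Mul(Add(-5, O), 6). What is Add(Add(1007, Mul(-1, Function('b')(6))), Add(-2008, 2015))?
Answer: 1008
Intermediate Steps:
Function('b')(O) = Add(-30, Mul(6, O))
Add(Add(1007, Mul(-1, Function('b')(6))), Add(-2008, 2015)) = Add(Add(1007, Mul(-1, Add(-30, Mul(6, 6)))), Add(-2008, 2015)) = Add(Add(1007, Mul(-1, Add(-30, 36))), 7) = Add(Add(1007, Mul(-1, 6)), 7) = Add(Add(1007, -6), 7) = Add(1001, 7) = 1008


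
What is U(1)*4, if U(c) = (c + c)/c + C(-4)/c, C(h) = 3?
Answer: 20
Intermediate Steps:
U(c) = 2 + 3/c (U(c) = (c + c)/c + 3/c = (2*c)/c + 3/c = 2 + 3/c)
U(1)*4 = (2 + 3/1)*4 = (2 + 3*1)*4 = (2 + 3)*4 = 5*4 = 20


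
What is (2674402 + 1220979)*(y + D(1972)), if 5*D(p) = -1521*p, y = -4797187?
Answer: -105118207982207/5 ≈ -2.1024e+13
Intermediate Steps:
D(p) = -1521*p/5 (D(p) = (-1521*p)/5 = -1521*p/5)
(2674402 + 1220979)*(y + D(1972)) = (2674402 + 1220979)*(-4797187 - 1521/5*1972) = 3895381*(-4797187 - 2999412/5) = 3895381*(-26985347/5) = -105118207982207/5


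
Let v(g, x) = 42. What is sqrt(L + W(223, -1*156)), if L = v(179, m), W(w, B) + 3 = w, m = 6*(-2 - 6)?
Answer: sqrt(262) ≈ 16.186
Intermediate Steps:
m = -48 (m = 6*(-8) = -48)
W(w, B) = -3 + w
L = 42
sqrt(L + W(223, -1*156)) = sqrt(42 + (-3 + 223)) = sqrt(42 + 220) = sqrt(262)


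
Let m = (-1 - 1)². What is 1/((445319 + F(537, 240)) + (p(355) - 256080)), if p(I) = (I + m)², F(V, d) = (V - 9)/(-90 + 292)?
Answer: 101/32130384 ≈ 3.1434e-6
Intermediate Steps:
m = 4 (m = (-2)² = 4)
F(V, d) = -9/202 + V/202 (F(V, d) = (-9 + V)/202 = (-9 + V)*(1/202) = -9/202 + V/202)
p(I) = (4 + I)² (p(I) = (I + 4)² = (4 + I)²)
1/((445319 + F(537, 240)) + (p(355) - 256080)) = 1/((445319 + (-9/202 + (1/202)*537)) + ((4 + 355)² - 256080)) = 1/((445319 + (-9/202 + 537/202)) + (359² - 256080)) = 1/((445319 + 264/101) + (128881 - 256080)) = 1/(44977483/101 - 127199) = 1/(32130384/101) = 101/32130384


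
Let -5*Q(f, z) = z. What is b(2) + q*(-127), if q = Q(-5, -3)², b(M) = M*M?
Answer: -1043/25 ≈ -41.720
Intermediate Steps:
Q(f, z) = -z/5
b(M) = M²
q = 9/25 (q = (-⅕*(-3))² = (⅗)² = 9/25 ≈ 0.36000)
b(2) + q*(-127) = 2² + (9/25)*(-127) = 4 - 1143/25 = -1043/25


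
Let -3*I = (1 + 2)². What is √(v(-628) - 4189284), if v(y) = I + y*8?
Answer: I*√4194311 ≈ 2048.0*I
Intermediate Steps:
I = -3 (I = -(1 + 2)²/3 = -⅓*3² = -⅓*9 = -3)
v(y) = -3 + 8*y (v(y) = -3 + y*8 = -3 + 8*y)
√(v(-628) - 4189284) = √((-3 + 8*(-628)) - 4189284) = √((-3 - 5024) - 4189284) = √(-5027 - 4189284) = √(-4194311) = I*√4194311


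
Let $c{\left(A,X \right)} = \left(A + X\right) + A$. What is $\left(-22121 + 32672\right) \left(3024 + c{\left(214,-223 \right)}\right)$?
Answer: $34069179$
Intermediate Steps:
$c{\left(A,X \right)} = X + 2 A$
$\left(-22121 + 32672\right) \left(3024 + c{\left(214,-223 \right)}\right) = \left(-22121 + 32672\right) \left(3024 + \left(-223 + 2 \cdot 214\right)\right) = 10551 \left(3024 + \left(-223 + 428\right)\right) = 10551 \left(3024 + 205\right) = 10551 \cdot 3229 = 34069179$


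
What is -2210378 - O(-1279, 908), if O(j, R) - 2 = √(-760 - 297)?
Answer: -2210380 - I*√1057 ≈ -2.2104e+6 - 32.512*I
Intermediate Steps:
O(j, R) = 2 + I*√1057 (O(j, R) = 2 + √(-760 - 297) = 2 + √(-1057) = 2 + I*√1057)
-2210378 - O(-1279, 908) = -2210378 - (2 + I*√1057) = -2210378 + (-2 - I*√1057) = -2210380 - I*√1057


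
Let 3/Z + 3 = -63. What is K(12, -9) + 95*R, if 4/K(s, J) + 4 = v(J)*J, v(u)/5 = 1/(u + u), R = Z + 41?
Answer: 256609/66 ≈ 3888.0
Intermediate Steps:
Z = -1/22 (Z = 3/(-3 - 63) = 3/(-66) = 3*(-1/66) = -1/22 ≈ -0.045455)
R = 901/22 (R = -1/22 + 41 = 901/22 ≈ 40.955)
v(u) = 5/(2*u) (v(u) = 5/(u + u) = 5/((2*u)) = 5*(1/(2*u)) = 5/(2*u))
K(s, J) = -8/3 (K(s, J) = 4/(-4 + (5/(2*J))*J) = 4/(-4 + 5/2) = 4/(-3/2) = 4*(-⅔) = -8/3)
K(12, -9) + 95*R = -8/3 + 95*(901/22) = -8/3 + 85595/22 = 256609/66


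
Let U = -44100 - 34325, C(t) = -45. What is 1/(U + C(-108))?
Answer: -1/78470 ≈ -1.2744e-5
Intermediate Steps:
U = -78425
1/(U + C(-108)) = 1/(-78425 - 45) = 1/(-78470) = -1/78470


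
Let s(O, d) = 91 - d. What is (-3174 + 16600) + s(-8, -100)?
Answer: 13617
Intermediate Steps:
(-3174 + 16600) + s(-8, -100) = (-3174 + 16600) + (91 - 1*(-100)) = 13426 + (91 + 100) = 13426 + 191 = 13617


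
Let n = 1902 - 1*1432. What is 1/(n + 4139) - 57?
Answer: -262712/4609 ≈ -57.000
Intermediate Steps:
n = 470 (n = 1902 - 1432 = 470)
1/(n + 4139) - 57 = 1/(470 + 4139) - 57 = 1/4609 - 57 = -262712/4609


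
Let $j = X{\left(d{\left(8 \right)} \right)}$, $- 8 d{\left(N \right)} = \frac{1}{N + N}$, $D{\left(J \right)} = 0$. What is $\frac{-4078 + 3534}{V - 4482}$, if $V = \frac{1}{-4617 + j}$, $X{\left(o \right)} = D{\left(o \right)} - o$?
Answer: $\frac{160745200}{1324375039} \approx 0.12137$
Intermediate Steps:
$d{\left(N \right)} = - \frac{1}{16 N}$ ($d{\left(N \right)} = - \frac{1}{8 \left(N + N\right)} = - \frac{1}{8 \cdot 2 N} = - \frac{\frac{1}{2} \frac{1}{N}}{8} = - \frac{1}{16 N}$)
$X{\left(o \right)} = - o$ ($X{\left(o \right)} = 0 - o = - o$)
$j = \frac{1}{128}$ ($j = - \frac{-1}{16 \cdot 8} = \left(-1\right) \left(- \frac{1}{128}\right) = \frac{1}{128} \approx 0.0078125$)
$V = - \frac{128}{590975}$ ($V = \frac{1}{-4617 + \frac{1}{128}} = \frac{1}{- \frac{590975}{128}} = - \frac{128}{590975} \approx -0.00021659$)
$\frac{-4078 + 3534}{V - 4482} = \frac{-4078 + 3534}{- \frac{128}{590975} - 4482} = - \frac{544}{- \frac{2648750078}{590975}} = \left(-544\right) \left(- \frac{590975}{2648750078}\right) = \frac{160745200}{1324375039}$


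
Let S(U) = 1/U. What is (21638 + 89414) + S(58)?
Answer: 6441017/58 ≈ 1.1105e+5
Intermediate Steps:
(21638 + 89414) + S(58) = (21638 + 89414) + 1/58 = 111052 + 1/58 = 6441017/58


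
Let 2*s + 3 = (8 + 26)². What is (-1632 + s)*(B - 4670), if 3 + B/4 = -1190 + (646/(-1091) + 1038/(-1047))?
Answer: 3797201610209/380759 ≈ 9.9727e+6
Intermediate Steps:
s = 1153/2 (s = -3/2 + (8 + 26)²/2 = -3/2 + (½)*34² = -3/2 + (½)*1156 = -3/2 + 578 = 1153/2 ≈ 576.50)
B = -1819393708/380759 (B = -12 + 4*(-1190 + (646/(-1091) + 1038/(-1047))) = -12 + 4*(-1190 + (646*(-1/1091) + 1038*(-1/1047))) = -12 + 4*(-1190 + (-646/1091 - 346/349)) = -12 + 4*(-1190 - 602940/380759) = -12 + 4*(-453706150/380759) = -12 - 1814824600/380759 = -1819393708/380759 ≈ -4778.3)
(-1632 + s)*(B - 4670) = (-1632 + 1153/2)*(-1819393708/380759 - 4670) = -2111/2*(-3597538238/380759) = 3797201610209/380759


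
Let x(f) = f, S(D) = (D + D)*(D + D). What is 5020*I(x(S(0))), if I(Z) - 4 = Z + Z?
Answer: 20080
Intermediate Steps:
S(D) = 4*D² (S(D) = (2*D)*(2*D) = 4*D²)
I(Z) = 4 + 2*Z (I(Z) = 4 + (Z + Z) = 4 + 2*Z)
5020*I(x(S(0))) = 5020*(4 + 2*(4*0²)) = 5020*(4 + 2*(4*0)) = 5020*(4 + 2*0) = 5020*(4 + 0) = 5020*4 = 20080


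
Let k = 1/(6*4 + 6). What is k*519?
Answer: 173/10 ≈ 17.300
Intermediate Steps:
k = 1/30 (k = 1/(24 + 6) = 1/30 ≈ 0.033333)
k*519 = (1/30)*519 = 173/10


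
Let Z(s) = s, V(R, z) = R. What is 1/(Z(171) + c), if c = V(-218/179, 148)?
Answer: 179/30391 ≈ 0.0058899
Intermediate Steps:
c = -218/179 ≈ -1.2179
1/(Z(171) + c) = 1/(171 - 218/179) = 1/(30391/179) = 179/30391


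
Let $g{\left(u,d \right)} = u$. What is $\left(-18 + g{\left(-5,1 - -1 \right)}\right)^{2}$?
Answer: $529$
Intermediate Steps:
$\left(-18 + g{\left(-5,1 - -1 \right)}\right)^{2} = \left(-18 - 5\right)^{2} = \left(-23\right)^{2} = 529$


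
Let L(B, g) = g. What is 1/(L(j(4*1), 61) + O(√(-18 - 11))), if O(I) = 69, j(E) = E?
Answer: 1/130 ≈ 0.0076923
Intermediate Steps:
1/(L(j(4*1), 61) + O(√(-18 - 11))) = 1/(61 + 69) = 1/130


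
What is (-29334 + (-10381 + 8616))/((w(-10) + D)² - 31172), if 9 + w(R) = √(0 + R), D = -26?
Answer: 931632743/897470849 - 2176930*I*√10/897470849 ≈ 1.0381 - 0.0076705*I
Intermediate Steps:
w(R) = -9 + √R (w(R) = -9 + √(0 + R) = -9 + √R)
(-29334 + (-10381 + 8616))/((w(-10) + D)² - 31172) = (-29334 + (-10381 + 8616))/(((-9 + √(-10)) - 26)² - 31172) = (-29334 - 1765)/(((-9 + I*√10) - 26)² - 31172) = -31099/((-35 + I*√10)² - 31172) = -31099/(-31172 + (-35 + I*√10)²)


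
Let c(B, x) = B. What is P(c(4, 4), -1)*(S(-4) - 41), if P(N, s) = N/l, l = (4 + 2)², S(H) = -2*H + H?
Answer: -37/9 ≈ -4.1111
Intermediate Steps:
S(H) = -H
l = 36 (l = 6² = 36)
P(N, s) = N/36
P(c(4, 4), -1)*(S(-4) - 41) = ((1/36)*4)*(-1*(-4) - 41) = (4 - 41)/9 = (⅑)*(-37) = -37/9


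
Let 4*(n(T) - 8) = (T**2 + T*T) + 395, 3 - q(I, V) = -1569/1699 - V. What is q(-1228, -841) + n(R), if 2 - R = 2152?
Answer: 15702291701/6796 ≈ 2.3105e+6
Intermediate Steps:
R = -2150 (R = 2 - 1*2152 = 2 - 2152 = -2150)
q(I, V) = 6666/1699 + V (q(I, V) = 3 - (-1569/1699 - V) = 3 + (1569/1699 + V) = 6666/1699 + V)
n(T) = 427/4 + T**2/2 (n(T) = 8 + ((T**2 + T*T) + 395)/4 = 8 + ((T**2 + T**2) + 395)/4 = 8 + (2*T**2 + 395)/4 = 8 + (395 + 2*T**2)/4 = 8 + (395/4 + T**2/2) = 427/4 + T**2/2)
q(-1228, -841) + n(R) = (6666/1699 - 841) + (427/4 + (1/2)*(-2150)**2) = -1422193/1699 + (427/4 + (1/2)*4622500) = -1422193/1699 + (427/4 + 2311250) = -1422193/1699 + 9245427/4 = 15702291701/6796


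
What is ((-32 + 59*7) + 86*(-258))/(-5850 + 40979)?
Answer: -21807/35129 ≈ -0.62077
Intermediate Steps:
((-32 + 59*7) + 86*(-258))/(-5850 + 40979) = ((-32 + 413) - 22188)/35129 = (381 - 22188)*(1/35129) = -21807*1/35129 = -21807/35129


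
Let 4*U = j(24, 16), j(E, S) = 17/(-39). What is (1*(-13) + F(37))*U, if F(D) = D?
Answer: -34/13 ≈ -2.6154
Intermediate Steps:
j(E, S) = -17/39 (j(E, S) = 17*(-1/39) = -17/39)
U = -17/156 (U = (1/4)*(-17/39) = -17/156 ≈ -0.10897)
(1*(-13) + F(37))*U = (1*(-13) + 37)*(-17/156) = (-13 + 37)*(-17/156) = 24*(-17/156) = -34/13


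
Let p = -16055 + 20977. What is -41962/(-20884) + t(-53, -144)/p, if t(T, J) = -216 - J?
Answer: 2228623/1117294 ≈ 1.9947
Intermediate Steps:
p = 4922
-41962/(-20884) + t(-53, -144)/p = -41962/(-20884) + (-216 - 1*(-144))/4922 = -41962*(-1/20884) + (-216 + 144)*(1/4922) = 20981/10442 - 72*1/4922 = 20981/10442 - 36/2461 = 2228623/1117294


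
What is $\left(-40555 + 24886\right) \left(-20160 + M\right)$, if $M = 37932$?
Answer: $-278469468$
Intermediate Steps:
$\left(-40555 + 24886\right) \left(-20160 + M\right) = \left(-40555 + 24886\right) \left(-20160 + 37932\right) = \left(-15669\right) 17772 = -278469468$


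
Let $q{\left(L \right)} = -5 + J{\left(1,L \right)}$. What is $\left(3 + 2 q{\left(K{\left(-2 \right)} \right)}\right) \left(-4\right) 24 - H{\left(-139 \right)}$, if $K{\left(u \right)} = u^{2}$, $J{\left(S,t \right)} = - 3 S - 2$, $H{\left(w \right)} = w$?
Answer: $1771$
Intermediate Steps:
$J{\left(S,t \right)} = -2 - 3 S$
$q{\left(L \right)} = -10$ ($q{\left(L \right)} = -5 - 5 = -10$)
$\left(3 + 2 q{\left(K{\left(-2 \right)} \right)}\right) \left(-4\right) 24 - H{\left(-139 \right)} = \left(3 + 2 \left(-10\right)\right) \left(-4\right) 24 - -139 = \left(3 - 20\right) \left(-4\right) 24 + 139 = \left(-17\right) \left(-4\right) 24 + 139 = 68 \cdot 24 + 139 = 1632 + 139 = 1771$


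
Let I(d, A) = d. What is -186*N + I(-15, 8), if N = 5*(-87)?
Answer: 80895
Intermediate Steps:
N = -435
-186*N + I(-15, 8) = -186*(-435) - 15 = 80910 - 15 = 80895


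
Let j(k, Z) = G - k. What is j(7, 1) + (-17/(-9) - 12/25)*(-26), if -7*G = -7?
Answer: -9592/225 ≈ -42.631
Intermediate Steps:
G = 1 (G = -⅐*(-7) = 1)
j(k, Z) = 1 - k
j(7, 1) + (-17/(-9) - 12/25)*(-26) = (1 - 1*7) + (-17/(-9) - 12/25)*(-26) = (1 - 7) + (-17*(-⅑) - 12*1/25)*(-26) = -6 + (17/9 - 12/25)*(-26) = -6 + (317/225)*(-26) = -6 - 8242/225 = -9592/225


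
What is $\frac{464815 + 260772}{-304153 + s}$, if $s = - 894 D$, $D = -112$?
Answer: $- \frac{725587}{204025} \approx -3.5564$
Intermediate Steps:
$s = 100128$ ($s = \left(-894\right) \left(-112\right) = 100128$)
$\frac{464815 + 260772}{-304153 + s} = \frac{464815 + 260772}{-304153 + 100128} = \frac{725587}{-204025} = 725587 \left(- \frac{1}{204025}\right) = - \frac{725587}{204025}$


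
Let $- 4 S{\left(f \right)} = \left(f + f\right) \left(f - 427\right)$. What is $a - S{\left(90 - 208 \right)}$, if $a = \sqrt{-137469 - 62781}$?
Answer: $32155 + 15 i \sqrt{890} \approx 32155.0 + 447.49 i$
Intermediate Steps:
$a = 15 i \sqrt{890}$ ($a = \sqrt{-200250} = 15 i \sqrt{890} \approx 447.49 i$)
$S{\left(f \right)} = - \frac{f \left(-427 + f\right)}{2}$ ($S{\left(f \right)} = - \frac{\left(f + f\right) \left(f - 427\right)}{4} = - \frac{2 f \left(-427 + f\right)}{4} = - \frac{f \left(-427 + f\right)}{2}$)
$a - S{\left(90 - 208 \right)} = 15 i \sqrt{890} - \frac{\left(90 - 208\right) \left(427 - \left(90 - 208\right)\right)}{2} = 15 i \sqrt{890} - \frac{1}{2} \left(-118\right) \left(427 - -118\right) = 15 i \sqrt{890} - \frac{1}{2} \left(-118\right) \left(427 + 118\right) = 15 i \sqrt{890} - \frac{1}{2} \left(-118\right) 545 = 15 i \sqrt{890} - -32155 = 15 i \sqrt{890} + 32155 = 32155 + 15 i \sqrt{890}$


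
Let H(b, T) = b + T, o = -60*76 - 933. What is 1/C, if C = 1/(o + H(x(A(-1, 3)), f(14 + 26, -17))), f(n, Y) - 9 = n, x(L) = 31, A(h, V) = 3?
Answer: -5413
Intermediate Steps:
o = -5493 (o = -4560 - 933 = -5493)
f(n, Y) = 9 + n
H(b, T) = T + b
C = -1/5413 (C = 1/(-5493 + ((9 + (14 + 26)) + 31)) = 1/(-5493 + ((9 + 40) + 31)) = 1/(-5493 + (49 + 31)) = 1/(-5493 + 80) = 1/(-5413) = -1/5413 ≈ -0.00018474)
1/C = 1/(-1/5413) = -5413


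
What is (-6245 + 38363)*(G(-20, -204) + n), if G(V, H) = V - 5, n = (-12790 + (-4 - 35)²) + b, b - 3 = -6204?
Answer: -561904410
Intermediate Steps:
b = -6201 (b = 3 - 6204 = -6201)
n = -17470 (n = (-12790 + (-4 - 35)²) - 6201 = (-12790 + (-39)²) - 6201 = (-12790 + 1521) - 6201 = -11269 - 6201 = -17470)
G(V, H) = -5 + V
(-6245 + 38363)*(G(-20, -204) + n) = (-6245 + 38363)*((-5 - 20) - 17470) = 32118*(-25 - 17470) = 32118*(-17495) = -561904410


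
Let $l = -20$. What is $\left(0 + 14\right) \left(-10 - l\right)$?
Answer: $140$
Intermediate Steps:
$\left(0 + 14\right) \left(-10 - l\right) = \left(0 + 14\right) \left(-10 - -20\right) = 14 \left(-10 + 20\right) = 14 \cdot 10 = 140$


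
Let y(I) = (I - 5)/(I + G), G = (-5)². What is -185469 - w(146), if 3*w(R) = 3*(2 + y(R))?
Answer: -10571894/57 ≈ -1.8547e+5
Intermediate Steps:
G = 25
y(I) = (-5 + I)/(25 + I) (y(I) = (I - 5)/(I + 25) = (-5 + I)/(25 + I))
w(R) = 2 + (-5 + R)/(25 + R) (w(R) = (3*(2 + (-5 + R)/(25 + R)))/3 = (6 + 3*(-5 + R)/(25 + R))/3 = 2 + (-5 + R)/(25 + R))
-185469 - w(146) = -185469 - 3*(15 + 146)/(25 + 146) = -185469 - 3*161/171 = -185469 - 1*161/57 = -185469 - 161/57 = -10571894/57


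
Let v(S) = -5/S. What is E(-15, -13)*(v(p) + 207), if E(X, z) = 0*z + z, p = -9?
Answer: -24284/9 ≈ -2698.2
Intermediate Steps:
E(X, z) = z (E(X, z) = 0 + z = z)
E(-15, -13)*(v(p) + 207) = -13*(-5/(-9) + 207) = -13*(-5*(-1/9) + 207) = -13*(5/9 + 207) = -13*1868/9 = -24284/9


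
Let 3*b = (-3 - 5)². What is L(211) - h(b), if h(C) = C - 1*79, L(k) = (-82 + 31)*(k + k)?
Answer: -64393/3 ≈ -21464.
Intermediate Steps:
L(k) = -102*k
b = 64/3 (b = (-3 - 5)²/3 = (⅓)*(-8)² = (⅓)*64 = 64/3 ≈ 21.333)
h(C) = -79 + C (h(C) = C - 79 = -79 + C)
L(211) - h(b) = -102*211 - (-79 + 64/3) = -21522 - 1*(-173/3) = -21522 + 173/3 = -64393/3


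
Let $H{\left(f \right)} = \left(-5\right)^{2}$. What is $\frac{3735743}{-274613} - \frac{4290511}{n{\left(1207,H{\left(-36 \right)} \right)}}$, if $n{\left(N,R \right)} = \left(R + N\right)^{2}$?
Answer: $- \frac{6848430480475}{416814202112} \approx -16.43$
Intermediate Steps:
$H{\left(f \right)} = 25$
$n{\left(N,R \right)} = \left(N + R\right)^{2}$
$\frac{3735743}{-274613} - \frac{4290511}{n{\left(1207,H{\left(-36 \right)} \right)}} = \frac{3735743}{-274613} - \frac{4290511}{\left(1207 + 25\right)^{2}} = 3735743 \left(- \frac{1}{274613}\right) - \frac{4290511}{1232^{2}} = - \frac{3735743}{274613} - \frac{4290511}{1517824} = - \frac{6848430480475}{416814202112}$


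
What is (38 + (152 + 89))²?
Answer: 77841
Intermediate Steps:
(38 + (152 + 89))² = (38 + 241)² = 279² = 77841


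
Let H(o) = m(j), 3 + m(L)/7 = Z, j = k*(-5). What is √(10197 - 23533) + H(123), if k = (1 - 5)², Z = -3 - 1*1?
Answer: -49 + 2*I*√3334 ≈ -49.0 + 115.48*I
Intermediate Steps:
Z = -4 (Z = -3 - 1 = -4)
k = 16 (k = (-4)² = 16)
j = -80 (j = 16*(-5) = -80)
m(L) = -49 (m(L) = -21 + 7*(-4) = -21 - 28 = -49)
H(o) = -49
√(10197 - 23533) + H(123) = √(10197 - 23533) - 49 = √(-13336) - 49 = 2*I*√3334 - 49 = -49 + 2*I*√3334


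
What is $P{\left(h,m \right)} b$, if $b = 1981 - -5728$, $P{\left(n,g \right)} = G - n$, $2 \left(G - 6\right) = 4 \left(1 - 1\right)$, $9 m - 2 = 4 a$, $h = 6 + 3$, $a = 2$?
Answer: $-23127$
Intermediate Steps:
$h = 9$
$m = \frac{10}{9}$ ($m = \frac{2}{9} + \frac{4 \cdot 2}{9} = \frac{2}{9} + \frac{1}{9} \cdot 8 = \frac{2}{9} + \frac{8}{9} = \frac{10}{9} \approx 1.1111$)
$G = 6$ ($G = 6 + \frac{4 \left(1 - 1\right)}{2} = 6 + \frac{4 \cdot 0}{2} = 6 + \frac{1}{2} \cdot 0 = 6 + 0 = 6$)
$P{\left(n,g \right)} = 6 - n$
$b = 7709$ ($b = 1981 + 5728 = 7709$)
$P{\left(h,m \right)} b = \left(6 - 9\right) 7709 = \left(-3\right) 7709 = -23127$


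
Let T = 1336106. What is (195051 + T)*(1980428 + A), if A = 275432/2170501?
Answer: 6581710870748748020/2170501 ≈ 3.0323e+12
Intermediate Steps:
A = 275432/2170501 (A = 275432*(1/2170501) = 275432/2170501 ≈ 0.12690)
(195051 + T)*(1980428 + A) = (195051 + 1336106)*(1980428 + 275432/2170501) = 1531157*(4298521229860/2170501) = 6581710870748748020/2170501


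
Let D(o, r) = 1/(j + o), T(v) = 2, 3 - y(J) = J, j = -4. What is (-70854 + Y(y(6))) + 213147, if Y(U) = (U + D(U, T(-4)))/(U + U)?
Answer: 2988164/21 ≈ 1.4229e+5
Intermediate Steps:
y(J) = 3 - J
D(o, r) = 1/(-4 + o)
Y(U) = (U + 1/(-4 + U))/(2*U) (Y(U) = (U + 1/(-4 + U))/(U + U) = (U + 1/(-4 + U))/((2*U)) = (U + 1/(-4 + U))*(1/(2*U)) = (U + 1/(-4 + U))/(2*U))
(-70854 + Y(y(6))) + 213147 = (-70854 + (1 + (3 - 1*6)*(-4 + (3 - 1*6)))/(2*(3 - 1*6)*(-4 + (3 - 1*6)))) + 213147 = (-70854 + (1 + (3 - 6)*(-4 + (3 - 6)))/(2*(3 - 6)*(-4 + (3 - 6)))) + 213147 = (-70854 + (1/2)*(1 - 3*(-4 - 3))/(-3*(-4 - 3))) + 213147 = (-70854 + (1/2)*(-1/3)*(1 - 3*(-7))/(-7)) + 213147 = (-70854 + (1/2)*(-1/3)*(-1/7)*(1 + 21)) + 213147 = (-70854 + (1/2)*(-1/3)*(-1/7)*22) + 213147 = (-70854 + 11/21) + 213147 = -1487923/21 + 213147 = 2988164/21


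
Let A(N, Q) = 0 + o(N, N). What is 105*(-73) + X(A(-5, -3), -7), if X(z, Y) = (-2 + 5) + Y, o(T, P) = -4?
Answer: -7669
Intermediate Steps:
A(N, Q) = -4 (A(N, Q) = 0 - 4 = -4)
X(z, Y) = 3 + Y
105*(-73) + X(A(-5, -3), -7) = 105*(-73) + (3 - 7) = -7665 - 4 = -7669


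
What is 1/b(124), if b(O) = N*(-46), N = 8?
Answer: -1/368 ≈ -0.0027174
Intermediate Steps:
b(O) = -368 (b(O) = 8*(-46) = -368)
1/b(124) = 1/(-368) = -1/368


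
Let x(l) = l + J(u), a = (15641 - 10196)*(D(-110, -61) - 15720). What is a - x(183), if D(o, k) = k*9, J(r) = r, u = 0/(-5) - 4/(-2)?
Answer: -88584890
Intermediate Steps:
u = 2 (u = 0*(-⅕) - 4*(-½) = 0 + 2 = 2)
D(o, k) = 9*k
a = -88584705 (a = (15641 - 10196)*(9*(-61) - 15720) = 5445*(-549 - 15720) = 5445*(-16269) = -88584705)
x(l) = 2 + l (x(l) = l + 2 = 2 + l)
a - x(183) = -88584705 - (2 + 183) = -88584705 - 1*185 = -88584705 - 185 = -88584890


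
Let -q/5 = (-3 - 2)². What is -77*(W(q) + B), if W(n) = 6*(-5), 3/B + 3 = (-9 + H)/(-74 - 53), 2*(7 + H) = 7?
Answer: 160104/67 ≈ 2389.6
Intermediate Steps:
H = -7/2 (H = -7 + (½)*7 = -7 + 7/2 = -7/2 ≈ -3.5000)
q = -125 (q = -5*(-3 - 2)² = -5*(-5)² = -5*25 = -125)
B = -762/737 (B = 3/(-3 + (-9 - 7/2)/(-74 - 53)) = 3/(-3 - 25/2/(-127)) = 3/(-3 - 25/2*(-1/127)) = 3/(-3 + 25/254) = 3/(-737/254) = 3*(-254/737) = -762/737 ≈ -1.0339)
W(n) = -30
-77*(W(q) + B) = -77*(-30 - 762/737) = -77*(-22872/737) = 160104/67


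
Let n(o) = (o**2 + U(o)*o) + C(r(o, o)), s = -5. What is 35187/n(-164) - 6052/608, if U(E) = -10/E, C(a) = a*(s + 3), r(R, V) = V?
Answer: -17913179/2068264 ≈ -8.6610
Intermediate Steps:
C(a) = -2*a (C(a) = a*(-5 + 3) = a*(-2) = -2*a)
n(o) = -10 + o**2 - 2*o (n(o) = (o**2 + (-10/o)*o) - 2*o = (o**2 - 10) - 2*o = (-10 + o**2) - 2*o = -10 + o**2 - 2*o)
35187/n(-164) - 6052/608 = 35187/(-10 + (-164)**2 - 2*(-164)) - 6052/608 = 35187/(-10 + 26896 + 328) - 6052*1/608 = 35187/27214 - 1513/152 = -17913179/2068264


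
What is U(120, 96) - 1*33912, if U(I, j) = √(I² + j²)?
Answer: -33912 + 24*√41 ≈ -33758.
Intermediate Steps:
U(120, 96) - 1*33912 = √(120² + 96²) - 1*33912 = √(14400 + 9216) - 33912 = √23616 - 33912 = 24*√41 - 33912 = -33912 + 24*√41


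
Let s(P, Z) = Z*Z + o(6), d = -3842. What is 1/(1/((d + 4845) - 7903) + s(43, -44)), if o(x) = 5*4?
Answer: 6900/13496399 ≈ 0.00051125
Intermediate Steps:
o(x) = 20
s(P, Z) = 20 + Z**2 (s(P, Z) = Z*Z + 20 = Z**2 + 20 = 20 + Z**2)
1/(1/((d + 4845) - 7903) + s(43, -44)) = 1/(1/((-3842 + 4845) - 7903) + (20 + (-44)**2)) = 1/(1/(1003 - 7903) + (20 + 1936)) = 1/(1/(-6900) + 1956) = 1/(-1/6900 + 1956) = 1/(13496399/6900) = 6900/13496399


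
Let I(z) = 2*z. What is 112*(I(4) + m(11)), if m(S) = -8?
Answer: 0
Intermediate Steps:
112*(I(4) + m(11)) = 112*(2*4 - 8) = 112*(8 - 8) = 112*0 = 0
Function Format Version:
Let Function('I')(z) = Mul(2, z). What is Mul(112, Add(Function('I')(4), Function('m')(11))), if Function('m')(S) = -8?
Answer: 0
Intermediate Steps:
Mul(112, Add(Function('I')(4), Function('m')(11))) = Mul(112, Add(Mul(2, 4), -8)) = Mul(112, Add(8, -8)) = Mul(112, 0) = 0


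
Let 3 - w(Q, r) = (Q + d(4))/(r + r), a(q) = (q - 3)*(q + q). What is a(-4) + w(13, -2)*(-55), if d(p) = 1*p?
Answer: -1371/4 ≈ -342.75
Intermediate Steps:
a(q) = 2*q*(-3 + q) (a(q) = (-3 + q)*(2*q) = 2*q*(-3 + q))
d(p) = p
w(Q, r) = 3 - (4 + Q)/(2*r) (w(Q, r) = 3 - (Q + 4)/(r + r) = 3 - (4 + Q)/(2*r))
a(-4) + w(13, -2)*(-55) = 2*(-4)*(-3 - 4) + ((1/2)*(-4 - 1*13 + 6*(-2))/(-2))*(-55) = 2*(-4)*(-7) + ((1/2)*(-1/2)*(-4 - 13 - 12))*(-55) = 56 + ((1/2)*(-1/2)*(-29))*(-55) = 56 + (29/4)*(-55) = 56 - 1595/4 = -1371/4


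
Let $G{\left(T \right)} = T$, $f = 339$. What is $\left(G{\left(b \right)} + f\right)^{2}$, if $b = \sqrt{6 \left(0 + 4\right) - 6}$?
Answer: $114939 + 2034 \sqrt{2} \approx 1.1782 \cdot 10^{5}$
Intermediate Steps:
$b = 3 \sqrt{2}$ ($b = \sqrt{6 \cdot 4 - 6} = \sqrt{24 - 6} = \sqrt{18} = 3 \sqrt{2} \approx 4.2426$)
$\left(G{\left(b \right)} + f\right)^{2} = \left(3 \sqrt{2} + 339\right)^{2} = \left(339 + 3 \sqrt{2}\right)^{2}$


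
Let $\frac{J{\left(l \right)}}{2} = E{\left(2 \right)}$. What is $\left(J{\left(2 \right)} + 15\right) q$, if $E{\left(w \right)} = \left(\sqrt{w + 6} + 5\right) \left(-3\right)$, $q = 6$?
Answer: $-90 - 72 \sqrt{2} \approx -191.82$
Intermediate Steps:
$E{\left(w \right)} = -15 - 3 \sqrt{6 + w}$ ($E{\left(w \right)} = \left(\sqrt{6 + w} + 5\right) \left(-3\right) = \left(5 + \sqrt{6 + w}\right) \left(-3\right) = -15 - 3 \sqrt{6 + w}$)
$J{\left(l \right)} = -30 - 12 \sqrt{2}$ ($J{\left(l \right)} = 2 \left(-15 - 3 \sqrt{6 + 2}\right) = 2 \left(-15 - 3 \sqrt{8}\right) = 2 \left(-15 - 3 \cdot 2 \sqrt{2}\right) = 2 \left(-15 - 6 \sqrt{2}\right) = -30 - 12 \sqrt{2}$)
$\left(J{\left(2 \right)} + 15\right) q = \left(\left(-30 - 12 \sqrt{2}\right) + 15\right) 6 = \left(-15 - 12 \sqrt{2}\right) 6 = -90 - 72 \sqrt{2}$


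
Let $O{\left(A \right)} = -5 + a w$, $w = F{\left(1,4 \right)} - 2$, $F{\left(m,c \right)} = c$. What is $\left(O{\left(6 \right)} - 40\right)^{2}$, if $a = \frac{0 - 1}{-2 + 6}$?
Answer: $\frac{8281}{4} \approx 2070.3$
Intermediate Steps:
$a = - \frac{1}{4} \approx -0.25$
$w = 2$ ($w = 4 - 2 = 2$)
$O{\left(A \right)} = - \frac{11}{2}$ ($O{\left(A \right)} = -5 - \frac{1}{2} = - \frac{11}{2}$)
$\left(O{\left(6 \right)} - 40\right)^{2} = \left(- \frac{11}{2} - 40\right)^{2} = \left(- \frac{91}{2}\right)^{2} = \frac{8281}{4}$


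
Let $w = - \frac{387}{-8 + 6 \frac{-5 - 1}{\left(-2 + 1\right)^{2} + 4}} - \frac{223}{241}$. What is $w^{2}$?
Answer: $\frac{201948675769}{335475856} \approx 601.98$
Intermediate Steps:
$w = \frac{449387}{18316}$ ($w = - \frac{387}{-8 + 6 \left(- \frac{6}{\left(-1\right)^{2} + 4}\right)} - \frac{223}{241} = - \frac{387}{-8 + 6 \left(- \frac{6}{1 + 4}\right)} - \frac{223}{241} = - \frac{387}{-8 + 6 \left(- \frac{6}{5}\right)} - \frac{223}{241} = - \frac{387}{-8 - \frac{36}{5}} - \frac{223}{241} = - \frac{387}{- \frac{76}{5}} - \frac{223}{241} = \left(-387\right) \left(- \frac{5}{76}\right) - \frac{223}{241} = \frac{1935}{76} - \frac{223}{241} = \frac{449387}{18316} \approx 24.535$)
$w^{2} = \left(\frac{449387}{18316}\right)^{2} = \frac{201948675769}{335475856}$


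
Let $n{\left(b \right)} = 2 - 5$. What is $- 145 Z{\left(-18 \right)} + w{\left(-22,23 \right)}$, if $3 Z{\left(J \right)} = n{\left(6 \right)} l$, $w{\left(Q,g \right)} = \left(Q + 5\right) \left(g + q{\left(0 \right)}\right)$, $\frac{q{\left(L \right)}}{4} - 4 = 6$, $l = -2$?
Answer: $-1361$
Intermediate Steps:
$n{\left(b \right)} = -3$ ($n{\left(b \right)} = 2 - 5 = -3$)
$q{\left(L \right)} = 40$ ($q{\left(L \right)} = 16 + 4 \cdot 6 = 16 + 24 = 40$)
$w{\left(Q,g \right)} = \left(5 + Q\right) \left(40 + g\right)$ ($w{\left(Q,g \right)} = \left(Q + 5\right) \left(g + 40\right) = \left(5 + Q\right) \left(40 + g\right)$)
$Z{\left(J \right)} = 2$ ($Z{\left(J \right)} = \frac{\left(-3\right) \left(-2\right)}{3} = \frac{1}{3} \cdot 6 = 2$)
$- 145 Z{\left(-18 \right)} + w{\left(-22,23 \right)} = \left(-145\right) 2 + \left(200 + 5 \cdot 23 + 40 \left(-22\right) - 506\right) = -290 + \left(200 + 115 - 880 - 506\right) = -290 - 1071 = -1361$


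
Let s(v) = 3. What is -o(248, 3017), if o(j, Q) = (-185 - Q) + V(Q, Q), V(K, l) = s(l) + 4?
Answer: 3195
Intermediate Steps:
V(K, l) = 7 (V(K, l) = 3 + 4 = 7)
o(j, Q) = -178 - Q (o(j, Q) = (-185 - Q) + 7 = -178 - Q)
-o(248, 3017) = -(-178 - 1*3017) = -(-178 - 3017) = -1*(-3195) = 3195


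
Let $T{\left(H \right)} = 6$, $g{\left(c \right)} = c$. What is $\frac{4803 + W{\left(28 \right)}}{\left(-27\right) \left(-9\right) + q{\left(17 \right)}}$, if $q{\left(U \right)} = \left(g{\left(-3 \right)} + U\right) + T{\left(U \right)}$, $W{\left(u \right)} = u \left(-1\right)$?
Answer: $\frac{4775}{263} \approx 18.156$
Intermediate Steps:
$W{\left(u \right)} = - u$
$q{\left(U \right)} = 3 + U$ ($q{\left(U \right)} = \left(-3 + U\right) + 6 = 3 + U$)
$\frac{4803 + W{\left(28 \right)}}{\left(-27\right) \left(-9\right) + q{\left(17 \right)}} = \frac{4803 - 28}{\left(-27\right) \left(-9\right) + \left(3 + 17\right)} = \frac{4803 - 28}{243 + 20} = \frac{4775}{263}$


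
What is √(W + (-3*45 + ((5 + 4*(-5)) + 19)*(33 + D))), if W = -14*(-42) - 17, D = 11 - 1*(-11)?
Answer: 4*√41 ≈ 25.612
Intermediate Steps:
D = 22 (D = 11 + 11 = 22)
W = 571 (W = 588 - 17 = 571)
√(W + (-3*45 + ((5 + 4*(-5)) + 19)*(33 + D))) = √(571 + (-3*45 + ((5 + 4*(-5)) + 19)*(33 + 22))) = √(571 + (-135 + ((5 - 20) + 19)*55)) = √(571 + (-135 + (-15 + 19)*55)) = √(571 + (-135 + 4*55)) = √(571 + (-135 + 220)) = √(571 + 85) = √656 = 4*√41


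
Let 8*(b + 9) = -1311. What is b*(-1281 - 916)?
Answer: 3038451/8 ≈ 3.7981e+5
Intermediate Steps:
b = -1383/8 (b = -9 + (⅛)*(-1311) = -9 - 1311/8 = -1383/8 ≈ -172.88)
b*(-1281 - 916) = -1383*(-1281 - 916)/8 = -1383/8*(-2197) = 3038451/8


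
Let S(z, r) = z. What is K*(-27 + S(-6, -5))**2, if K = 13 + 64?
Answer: 83853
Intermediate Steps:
K = 77
K*(-27 + S(-6, -5))**2 = 77*(-27 - 6)**2 = 77*(-33)**2 = 77*1089 = 83853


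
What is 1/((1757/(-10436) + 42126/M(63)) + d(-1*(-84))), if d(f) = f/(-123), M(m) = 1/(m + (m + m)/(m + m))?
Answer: 427876/1153580715819 ≈ 3.7091e-7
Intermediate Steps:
M(m) = 1/(1 + m) (M(m) = 1/(m + (2*m)/((2*m))) = 1/(m + (2*m)*(1/(2*m))) = 1/(m + 1) = 1/(1 + m))
d(f) = -f/123 (d(f) = f*(-1/123) = -f/123)
1/((1757/(-10436) + 42126/M(63)) + d(-1*(-84))) = 1/((1757/(-10436) + 42126/(1/(1 + 63))) - (-1)*(-84)/123) = 1/((1757*(-1/10436) + 42126/(1/64)) - 1/123*84) = 1/((-1757/10436 + 42126/(1/64)) - 28/41) = 1/((-1757/10436 + 42126*64) - 28/41) = 1/((-1757/10436 + 2696064) - 28/41) = 1/(28136122147/10436 - 28/41) = 1/(1153580715819/427876) = 427876/1153580715819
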